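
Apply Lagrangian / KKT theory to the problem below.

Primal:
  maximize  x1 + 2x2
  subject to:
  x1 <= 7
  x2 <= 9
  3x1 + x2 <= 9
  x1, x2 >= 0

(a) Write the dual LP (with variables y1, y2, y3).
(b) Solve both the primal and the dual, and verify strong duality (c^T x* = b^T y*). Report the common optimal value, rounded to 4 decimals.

The standard primal-dual pair for 'max c^T x s.t. A x <= b, x >= 0' is:
  Dual:  min b^T y  s.t.  A^T y >= c,  y >= 0.

So the dual LP is:
  minimize  7y1 + 9y2 + 9y3
  subject to:
    y1 + 3y3 >= 1
    y2 + y3 >= 2
    y1, y2, y3 >= 0

Solving the primal: x* = (0, 9).
  primal value c^T x* = 18.
Solving the dual: y* = (0, 1.6667, 0.3333).
  dual value b^T y* = 18.
Strong duality: c^T x* = b^T y*. Confirmed.

18


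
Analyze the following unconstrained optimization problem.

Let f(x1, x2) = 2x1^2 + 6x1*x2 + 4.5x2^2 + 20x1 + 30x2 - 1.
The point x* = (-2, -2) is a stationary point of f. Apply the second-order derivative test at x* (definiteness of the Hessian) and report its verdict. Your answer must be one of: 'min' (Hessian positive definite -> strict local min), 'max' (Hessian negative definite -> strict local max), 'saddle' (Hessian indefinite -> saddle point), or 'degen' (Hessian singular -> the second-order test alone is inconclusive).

Compute the Hessian H = grad^2 f:
  H = [[4, 6], [6, 9]]
Verify stationarity: grad f(x*) = H x* + g = (0, 0).
Eigenvalues of H: 0, 13.
H has a zero eigenvalue (singular; positive semidefinite but not definite), so H is neither positive definite, negative definite, nor indefinite. The second-order test alone is inconclusive -> degen.
(Indeed, f is constant along the null direction of H through x*, so x* is not a strict local extremum.)

degen


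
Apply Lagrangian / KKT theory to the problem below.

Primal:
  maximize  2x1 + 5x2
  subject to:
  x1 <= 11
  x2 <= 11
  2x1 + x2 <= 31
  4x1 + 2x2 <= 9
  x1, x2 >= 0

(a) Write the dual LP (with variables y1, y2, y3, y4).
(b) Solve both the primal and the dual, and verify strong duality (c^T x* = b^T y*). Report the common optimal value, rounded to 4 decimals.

The standard primal-dual pair for 'max c^T x s.t. A x <= b, x >= 0' is:
  Dual:  min b^T y  s.t.  A^T y >= c,  y >= 0.

So the dual LP is:
  minimize  11y1 + 11y2 + 31y3 + 9y4
  subject to:
    y1 + 2y3 + 4y4 >= 2
    y2 + y3 + 2y4 >= 5
    y1, y2, y3, y4 >= 0

Solving the primal: x* = (0, 4.5).
  primal value c^T x* = 22.5.
Solving the dual: y* = (0, 0, 0, 2.5).
  dual value b^T y* = 22.5.
Strong duality: c^T x* = b^T y*. Confirmed.

22.5


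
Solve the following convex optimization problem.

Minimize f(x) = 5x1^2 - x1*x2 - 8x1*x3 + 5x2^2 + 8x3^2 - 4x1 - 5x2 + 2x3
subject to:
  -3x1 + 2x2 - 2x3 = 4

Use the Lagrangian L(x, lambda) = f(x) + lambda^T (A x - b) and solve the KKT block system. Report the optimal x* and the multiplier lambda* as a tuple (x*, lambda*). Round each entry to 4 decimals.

Form the Lagrangian:
  L(x, lambda) = (1/2) x^T Q x + c^T x + lambda^T (A x - b)
Stationarity (grad_x L = 0): Q x + c + A^T lambda = 0.
Primal feasibility: A x = b.

This gives the KKT block system:
  [ Q   A^T ] [ x     ]   [-c ]
  [ A    0  ] [ lambda ] = [ b ]

Solving the linear system:
  x*      = (-0.4473, 0.7784, -0.5506)
  lambda* = (-1.6156)
  f(x*)   = 1.6293

x* = (-0.4473, 0.7784, -0.5506), lambda* = (-1.6156)


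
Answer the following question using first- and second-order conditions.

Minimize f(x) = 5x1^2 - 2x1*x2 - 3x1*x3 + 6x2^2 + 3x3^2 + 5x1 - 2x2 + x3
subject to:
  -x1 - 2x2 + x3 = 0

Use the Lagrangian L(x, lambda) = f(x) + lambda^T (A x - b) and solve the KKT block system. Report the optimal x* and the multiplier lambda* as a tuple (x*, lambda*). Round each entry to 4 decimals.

Form the Lagrangian:
  L(x, lambda) = (1/2) x^T Q x + c^T x + lambda^T (A x - b)
Stationarity (grad_x L = 0): Q x + c + A^T lambda = 0.
Primal feasibility: A x = b.

This gives the KKT block system:
  [ Q   A^T ] [ x     ]   [-c ]
  [ A    0  ] [ lambda ] = [ b ]

Solving the linear system:
  x*      = (-0.6279, 0.0698, -0.4884)
  lambda* = (0.0465)
  f(x*)   = -1.8837

x* = (-0.6279, 0.0698, -0.4884), lambda* = (0.0465)


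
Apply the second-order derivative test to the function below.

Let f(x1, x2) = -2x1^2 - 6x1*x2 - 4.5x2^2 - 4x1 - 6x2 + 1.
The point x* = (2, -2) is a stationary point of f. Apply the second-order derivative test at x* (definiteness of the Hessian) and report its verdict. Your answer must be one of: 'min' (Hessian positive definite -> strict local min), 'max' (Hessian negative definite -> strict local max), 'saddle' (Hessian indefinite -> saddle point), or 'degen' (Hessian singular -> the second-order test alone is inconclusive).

Compute the Hessian H = grad^2 f:
  H = [[-4, -6], [-6, -9]]
Verify stationarity: grad f(x*) = H x* + g = (0, 0).
Eigenvalues of H: -13, 0.
H has a zero eigenvalue (singular; negative semidefinite but not definite), so H is neither positive definite, negative definite, nor indefinite. The second-order test alone is inconclusive -> degen.
(Indeed, f is constant along the null direction of H through x*, so x* is not a strict local extremum.)

degen


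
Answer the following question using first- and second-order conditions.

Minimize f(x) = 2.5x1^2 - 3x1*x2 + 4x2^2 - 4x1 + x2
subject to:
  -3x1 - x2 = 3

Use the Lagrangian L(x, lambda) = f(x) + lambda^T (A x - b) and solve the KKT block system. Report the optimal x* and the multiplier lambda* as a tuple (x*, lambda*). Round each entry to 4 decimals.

Form the Lagrangian:
  L(x, lambda) = (1/2) x^T Q x + c^T x + lambda^T (A x - b)
Stationarity (grad_x L = 0): Q x + c + A^T lambda = 0.
Primal feasibility: A x = b.

This gives the KKT block system:
  [ Q   A^T ] [ x     ]   [-c ]
  [ A    0  ] [ lambda ] = [ b ]

Solving the linear system:
  x*      = (-0.7789, -0.6632)
  lambda* = (-1.9684)
  f(x*)   = 4.1789

x* = (-0.7789, -0.6632), lambda* = (-1.9684)


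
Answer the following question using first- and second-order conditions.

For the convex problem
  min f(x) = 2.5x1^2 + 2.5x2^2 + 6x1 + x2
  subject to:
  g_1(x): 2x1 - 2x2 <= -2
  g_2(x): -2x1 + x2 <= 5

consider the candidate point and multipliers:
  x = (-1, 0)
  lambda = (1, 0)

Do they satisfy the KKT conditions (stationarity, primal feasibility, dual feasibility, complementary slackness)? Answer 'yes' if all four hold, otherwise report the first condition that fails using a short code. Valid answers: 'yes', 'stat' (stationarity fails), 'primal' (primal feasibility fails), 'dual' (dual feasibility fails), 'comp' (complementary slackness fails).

Gradient of f: grad f(x) = Q x + c = (1, 1)
Constraint values g_i(x) = a_i^T x - b_i:
  g_1((-1, 0)) = 0
  g_2((-1, 0)) = -3
Stationarity residual: grad f(x) + sum_i lambda_i a_i = (3, -1)
  -> stationarity FAILS
Primal feasibility (all g_i <= 0): OK
Dual feasibility (all lambda_i >= 0): OK
Complementary slackness (lambda_i * g_i(x) = 0 for all i): OK

Verdict: the first failing condition is stationarity -> stat.

stat


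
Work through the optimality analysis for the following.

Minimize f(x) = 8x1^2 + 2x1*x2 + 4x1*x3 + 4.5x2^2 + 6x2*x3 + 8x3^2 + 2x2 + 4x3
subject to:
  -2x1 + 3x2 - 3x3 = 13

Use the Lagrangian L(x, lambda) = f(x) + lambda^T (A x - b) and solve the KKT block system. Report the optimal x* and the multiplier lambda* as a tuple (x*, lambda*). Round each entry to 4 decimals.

Form the Lagrangian:
  L(x, lambda) = (1/2) x^T Q x + c^T x + lambda^T (A x - b)
Stationarity (grad_x L = 0): Q x + c + A^T lambda = 0.
Primal feasibility: A x = b.

This gives the KKT block system:
  [ Q   A^T ] [ x     ]   [-c ]
  [ A    0  ] [ lambda ] = [ b ]

Solving the linear system:
  x*      = (-0.3364, 2.3356, -1.7735)
  lambda* = (-3.9024)
  f(x*)   = 24.1541

x* = (-0.3364, 2.3356, -1.7735), lambda* = (-3.9024)


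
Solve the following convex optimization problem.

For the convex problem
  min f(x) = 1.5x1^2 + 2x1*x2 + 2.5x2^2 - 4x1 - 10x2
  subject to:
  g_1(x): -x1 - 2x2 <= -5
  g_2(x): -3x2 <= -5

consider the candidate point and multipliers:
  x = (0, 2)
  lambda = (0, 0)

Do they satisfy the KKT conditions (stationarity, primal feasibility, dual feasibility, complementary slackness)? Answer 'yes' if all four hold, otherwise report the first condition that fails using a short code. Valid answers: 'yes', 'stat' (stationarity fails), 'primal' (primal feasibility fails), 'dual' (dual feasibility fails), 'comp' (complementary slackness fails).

Gradient of f: grad f(x) = Q x + c = (0, 0)
Constraint values g_i(x) = a_i^T x - b_i:
  g_1((0, 2)) = 1
  g_2((0, 2)) = -1
Stationarity residual: grad f(x) + sum_i lambda_i a_i = (0, 0)
  -> stationarity OK
Primal feasibility (all g_i <= 0): FAILS
Dual feasibility (all lambda_i >= 0): OK
Complementary slackness (lambda_i * g_i(x) = 0 for all i): OK

Verdict: the first failing condition is primal_feasibility -> primal.

primal


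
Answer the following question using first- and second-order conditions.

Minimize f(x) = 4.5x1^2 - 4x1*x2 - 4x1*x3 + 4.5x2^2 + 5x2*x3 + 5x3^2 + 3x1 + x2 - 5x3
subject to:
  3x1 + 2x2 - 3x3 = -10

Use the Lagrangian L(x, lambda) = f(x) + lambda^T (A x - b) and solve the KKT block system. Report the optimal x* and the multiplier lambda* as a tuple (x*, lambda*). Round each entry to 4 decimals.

Form the Lagrangian:
  L(x, lambda) = (1/2) x^T Q x + c^T x + lambda^T (A x - b)
Stationarity (grad_x L = 0): Q x + c + A^T lambda = 0.
Primal feasibility: A x = b.

This gives the KKT block system:
  [ Q   A^T ] [ x     ]   [-c ]
  [ A    0  ] [ lambda ] = [ b ]

Solving the linear system:
  x*      = (-0.9134, -1.5906, 1.3596)
  lambda* = (1.432)
  f(x*)   = 1.596

x* = (-0.9134, -1.5906, 1.3596), lambda* = (1.432)


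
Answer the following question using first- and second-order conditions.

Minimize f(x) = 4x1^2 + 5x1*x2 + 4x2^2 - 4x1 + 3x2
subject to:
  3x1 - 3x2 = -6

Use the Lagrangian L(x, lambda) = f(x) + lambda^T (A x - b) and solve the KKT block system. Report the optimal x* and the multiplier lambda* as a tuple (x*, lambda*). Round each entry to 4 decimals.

Form the Lagrangian:
  L(x, lambda) = (1/2) x^T Q x + c^T x + lambda^T (A x - b)
Stationarity (grad_x L = 0): Q x + c + A^T lambda = 0.
Primal feasibility: A x = b.

This gives the KKT block system:
  [ Q   A^T ] [ x     ]   [-c ]
  [ A    0  ] [ lambda ] = [ b ]

Solving the linear system:
  x*      = (-0.9615, 1.0385)
  lambda* = (2.1667)
  f(x*)   = 9.9808

x* = (-0.9615, 1.0385), lambda* = (2.1667)


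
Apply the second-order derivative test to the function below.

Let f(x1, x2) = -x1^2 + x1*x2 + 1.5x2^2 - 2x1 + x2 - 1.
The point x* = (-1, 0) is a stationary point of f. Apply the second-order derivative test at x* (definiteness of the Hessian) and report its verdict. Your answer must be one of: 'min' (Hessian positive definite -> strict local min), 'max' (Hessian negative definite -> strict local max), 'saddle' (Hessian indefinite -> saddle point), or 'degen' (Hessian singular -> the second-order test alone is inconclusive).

Compute the Hessian H = grad^2 f:
  H = [[-2, 1], [1, 3]]
Verify stationarity: grad f(x*) = H x* + g = (0, 0).
Eigenvalues of H: -2.1926, 3.1926.
Eigenvalues have mixed signs, so H is indefinite -> x* is a saddle point.

saddle


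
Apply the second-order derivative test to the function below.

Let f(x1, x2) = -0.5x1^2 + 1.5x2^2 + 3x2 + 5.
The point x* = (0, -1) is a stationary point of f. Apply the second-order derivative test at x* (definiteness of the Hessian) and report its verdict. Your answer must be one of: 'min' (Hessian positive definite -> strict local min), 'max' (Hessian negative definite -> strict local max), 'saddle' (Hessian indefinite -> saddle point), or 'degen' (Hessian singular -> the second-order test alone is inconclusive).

Compute the Hessian H = grad^2 f:
  H = [[-1, 0], [0, 3]]
Verify stationarity: grad f(x*) = H x* + g = (0, 0).
Eigenvalues of H: -1, 3.
Eigenvalues have mixed signs, so H is indefinite -> x* is a saddle point.

saddle


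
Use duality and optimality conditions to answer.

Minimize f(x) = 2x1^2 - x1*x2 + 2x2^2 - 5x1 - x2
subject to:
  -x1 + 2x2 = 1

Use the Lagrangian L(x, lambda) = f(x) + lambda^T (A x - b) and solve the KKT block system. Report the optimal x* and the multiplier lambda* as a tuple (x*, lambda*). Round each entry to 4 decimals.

Form the Lagrangian:
  L(x, lambda) = (1/2) x^T Q x + c^T x + lambda^T (A x - b)
Stationarity (grad_x L = 0): Q x + c + A^T lambda = 0.
Primal feasibility: A x = b.

This gives the KKT block system:
  [ Q   A^T ] [ x     ]   [-c ]
  [ A    0  ] [ lambda ] = [ b ]

Solving the linear system:
  x*      = (1.25, 1.125)
  lambda* = (-1.125)
  f(x*)   = -3.125

x* = (1.25, 1.125), lambda* = (-1.125)


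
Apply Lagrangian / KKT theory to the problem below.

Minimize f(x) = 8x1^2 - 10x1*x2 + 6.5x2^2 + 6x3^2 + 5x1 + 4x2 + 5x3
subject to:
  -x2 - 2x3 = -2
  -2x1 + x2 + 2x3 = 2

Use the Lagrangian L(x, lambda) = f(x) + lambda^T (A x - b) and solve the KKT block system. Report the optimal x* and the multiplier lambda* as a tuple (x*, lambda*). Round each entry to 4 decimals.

Form the Lagrangian:
  L(x, lambda) = (1/2) x^T Q x + c^T x + lambda^T (A x - b)
Stationarity (grad_x L = 0): Q x + c + A^T lambda = 0.
Primal feasibility: A x = b.

This gives the KKT block system:
  [ Q   A^T ] [ x     ]   [-c ]
  [ A    0  ] [ lambda ] = [ b ]

Solving the linear system:
  x*      = (0, 0.2812, 0.8594)
  lambda* = (8.75, 1.0938)
  f(x*)   = 10.3672

x* = (0, 0.2812, 0.8594), lambda* = (8.75, 1.0938)


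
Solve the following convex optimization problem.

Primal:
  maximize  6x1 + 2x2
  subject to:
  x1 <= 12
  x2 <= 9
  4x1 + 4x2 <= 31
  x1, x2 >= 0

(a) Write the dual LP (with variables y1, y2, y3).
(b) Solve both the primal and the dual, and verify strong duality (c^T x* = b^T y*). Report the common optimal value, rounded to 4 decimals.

The standard primal-dual pair for 'max c^T x s.t. A x <= b, x >= 0' is:
  Dual:  min b^T y  s.t.  A^T y >= c,  y >= 0.

So the dual LP is:
  minimize  12y1 + 9y2 + 31y3
  subject to:
    y1 + 4y3 >= 6
    y2 + 4y3 >= 2
    y1, y2, y3 >= 0

Solving the primal: x* = (7.75, 0).
  primal value c^T x* = 46.5.
Solving the dual: y* = (0, 0, 1.5).
  dual value b^T y* = 46.5.
Strong duality: c^T x* = b^T y*. Confirmed.

46.5


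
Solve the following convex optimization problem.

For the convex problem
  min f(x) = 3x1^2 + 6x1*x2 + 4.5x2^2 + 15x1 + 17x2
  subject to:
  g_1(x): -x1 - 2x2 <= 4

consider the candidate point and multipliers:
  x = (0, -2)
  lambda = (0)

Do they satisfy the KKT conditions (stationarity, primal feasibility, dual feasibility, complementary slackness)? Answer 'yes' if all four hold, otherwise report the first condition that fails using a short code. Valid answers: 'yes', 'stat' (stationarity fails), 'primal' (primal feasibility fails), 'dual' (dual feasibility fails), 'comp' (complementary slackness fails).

Gradient of f: grad f(x) = Q x + c = (3, -1)
Constraint values g_i(x) = a_i^T x - b_i:
  g_1((0, -2)) = 0
Stationarity residual: grad f(x) + sum_i lambda_i a_i = (3, -1)
  -> stationarity FAILS
Primal feasibility (all g_i <= 0): OK
Dual feasibility (all lambda_i >= 0): OK
Complementary slackness (lambda_i * g_i(x) = 0 for all i): OK

Verdict: the first failing condition is stationarity -> stat.

stat


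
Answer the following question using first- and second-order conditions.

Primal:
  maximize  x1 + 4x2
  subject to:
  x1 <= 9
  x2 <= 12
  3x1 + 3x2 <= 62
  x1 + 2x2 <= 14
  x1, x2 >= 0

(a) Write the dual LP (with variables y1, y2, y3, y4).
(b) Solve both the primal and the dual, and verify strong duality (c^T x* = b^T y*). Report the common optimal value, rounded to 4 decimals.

The standard primal-dual pair for 'max c^T x s.t. A x <= b, x >= 0' is:
  Dual:  min b^T y  s.t.  A^T y >= c,  y >= 0.

So the dual LP is:
  minimize  9y1 + 12y2 + 62y3 + 14y4
  subject to:
    y1 + 3y3 + y4 >= 1
    y2 + 3y3 + 2y4 >= 4
    y1, y2, y3, y4 >= 0

Solving the primal: x* = (0, 7).
  primal value c^T x* = 28.
Solving the dual: y* = (0, 0, 0, 2).
  dual value b^T y* = 28.
Strong duality: c^T x* = b^T y*. Confirmed.

28


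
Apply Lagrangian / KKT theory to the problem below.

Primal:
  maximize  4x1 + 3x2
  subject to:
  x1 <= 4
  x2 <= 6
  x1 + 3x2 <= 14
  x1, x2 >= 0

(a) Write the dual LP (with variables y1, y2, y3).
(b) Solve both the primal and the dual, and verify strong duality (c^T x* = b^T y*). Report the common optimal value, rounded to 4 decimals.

The standard primal-dual pair for 'max c^T x s.t. A x <= b, x >= 0' is:
  Dual:  min b^T y  s.t.  A^T y >= c,  y >= 0.

So the dual LP is:
  minimize  4y1 + 6y2 + 14y3
  subject to:
    y1 + y3 >= 4
    y2 + 3y3 >= 3
    y1, y2, y3 >= 0

Solving the primal: x* = (4, 3.3333).
  primal value c^T x* = 26.
Solving the dual: y* = (3, 0, 1).
  dual value b^T y* = 26.
Strong duality: c^T x* = b^T y*. Confirmed.

26


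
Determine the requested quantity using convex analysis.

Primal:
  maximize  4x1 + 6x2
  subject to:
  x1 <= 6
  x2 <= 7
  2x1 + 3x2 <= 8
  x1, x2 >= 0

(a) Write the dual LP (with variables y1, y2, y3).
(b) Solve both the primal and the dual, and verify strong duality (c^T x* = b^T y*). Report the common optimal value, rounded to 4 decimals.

The standard primal-dual pair for 'max c^T x s.t. A x <= b, x >= 0' is:
  Dual:  min b^T y  s.t.  A^T y >= c,  y >= 0.

So the dual LP is:
  minimize  6y1 + 7y2 + 8y3
  subject to:
    y1 + 2y3 >= 4
    y2 + 3y3 >= 6
    y1, y2, y3 >= 0

Solving the primal: x* = (4, 0).
  primal value c^T x* = 16.
Solving the dual: y* = (0, 0, 2).
  dual value b^T y* = 16.
Strong duality: c^T x* = b^T y*. Confirmed.

16


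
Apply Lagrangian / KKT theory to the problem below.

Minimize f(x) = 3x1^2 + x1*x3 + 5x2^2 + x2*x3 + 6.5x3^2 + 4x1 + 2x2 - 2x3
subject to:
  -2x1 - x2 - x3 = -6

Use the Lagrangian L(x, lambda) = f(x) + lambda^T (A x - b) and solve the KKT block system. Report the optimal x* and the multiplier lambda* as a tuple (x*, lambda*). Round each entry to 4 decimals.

Form the Lagrangian:
  L(x, lambda) = (1/2) x^T Q x + c^T x + lambda^T (A x - b)
Stationarity (grad_x L = 0): Q x + c + A^T lambda = 0.
Primal feasibility: A x = b.

This gives the KKT block system:
  [ Q   A^T ] [ x     ]   [-c ]
  [ A    0  ] [ lambda ] = [ b ]

Solving the linear system:
  x*      = (2.3438, 0.6711, 0.6413)
  lambda* = (9.3521)
  f(x*)   = 32.7736

x* = (2.3438, 0.6711, 0.6413), lambda* = (9.3521)


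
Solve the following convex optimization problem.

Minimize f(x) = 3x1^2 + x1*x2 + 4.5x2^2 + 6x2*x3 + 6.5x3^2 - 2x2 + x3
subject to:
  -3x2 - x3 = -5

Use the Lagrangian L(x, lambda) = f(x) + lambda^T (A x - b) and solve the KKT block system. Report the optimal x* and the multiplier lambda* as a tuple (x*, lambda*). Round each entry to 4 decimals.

Form the Lagrangian:
  L(x, lambda) = (1/2) x^T Q x + c^T x + lambda^T (A x - b)
Stationarity (grad_x L = 0): Q x + c + A^T lambda = 0.
Primal feasibility: A x = b.

This gives the KKT block system:
  [ Q   A^T ] [ x     ]   [-c ]
  [ A    0  ] [ lambda ] = [ b ]

Solving the linear system:
  x*      = (-0.3154, 1.8924, -0.6772)
  lambda* = (3.551)
  f(x*)   = 6.6466

x* = (-0.3154, 1.8924, -0.6772), lambda* = (3.551)


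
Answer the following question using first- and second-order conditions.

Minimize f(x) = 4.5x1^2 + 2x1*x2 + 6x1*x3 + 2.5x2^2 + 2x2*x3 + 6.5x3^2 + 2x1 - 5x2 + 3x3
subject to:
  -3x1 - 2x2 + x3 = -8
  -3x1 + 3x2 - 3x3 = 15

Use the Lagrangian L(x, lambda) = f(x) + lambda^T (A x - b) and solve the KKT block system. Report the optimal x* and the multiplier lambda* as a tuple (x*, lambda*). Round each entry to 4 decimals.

Form the Lagrangian:
  L(x, lambda) = (1/2) x^T Q x + c^T x + lambda^T (A x - b)
Stationarity (grad_x L = 0): Q x + c + A^T lambda = 0.
Primal feasibility: A x = b.

This gives the KKT block system:
  [ Q   A^T ] [ x     ]   [-c ]
  [ A    0  ] [ lambda ] = [ b ]

Solving the linear system:
  x*      = (-0.1364, 3.5455, -1.3182)
  lambda* = (1.9545, -1.9697)
  f(x*)   = 11.6136

x* = (-0.1364, 3.5455, -1.3182), lambda* = (1.9545, -1.9697)


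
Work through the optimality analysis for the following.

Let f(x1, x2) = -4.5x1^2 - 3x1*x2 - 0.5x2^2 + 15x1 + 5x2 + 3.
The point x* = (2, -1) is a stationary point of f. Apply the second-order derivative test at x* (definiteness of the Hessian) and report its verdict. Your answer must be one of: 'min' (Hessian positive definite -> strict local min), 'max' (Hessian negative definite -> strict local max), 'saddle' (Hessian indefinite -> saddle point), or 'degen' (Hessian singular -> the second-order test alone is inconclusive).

Compute the Hessian H = grad^2 f:
  H = [[-9, -3], [-3, -1]]
Verify stationarity: grad f(x*) = H x* + g = (0, 0).
Eigenvalues of H: -10, 0.
H has a zero eigenvalue (singular; negative semidefinite but not definite), so H is neither positive definite, negative definite, nor indefinite. The second-order test alone is inconclusive -> degen.
(Indeed, f is constant along the null direction of H through x*, so x* is not a strict local extremum.)

degen


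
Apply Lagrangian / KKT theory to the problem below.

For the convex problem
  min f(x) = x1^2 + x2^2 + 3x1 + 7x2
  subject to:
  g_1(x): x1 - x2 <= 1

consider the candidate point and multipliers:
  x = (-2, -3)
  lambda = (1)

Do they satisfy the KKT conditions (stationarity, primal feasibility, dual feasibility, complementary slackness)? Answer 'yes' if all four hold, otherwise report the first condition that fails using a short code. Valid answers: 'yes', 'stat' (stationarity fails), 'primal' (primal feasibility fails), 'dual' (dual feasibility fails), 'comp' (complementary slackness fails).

Gradient of f: grad f(x) = Q x + c = (-1, 1)
Constraint values g_i(x) = a_i^T x - b_i:
  g_1((-2, -3)) = 0
Stationarity residual: grad f(x) + sum_i lambda_i a_i = (0, 0)
  -> stationarity OK
Primal feasibility (all g_i <= 0): OK
Dual feasibility (all lambda_i >= 0): OK
Complementary slackness (lambda_i * g_i(x) = 0 for all i): OK

Verdict: yes, KKT holds.

yes


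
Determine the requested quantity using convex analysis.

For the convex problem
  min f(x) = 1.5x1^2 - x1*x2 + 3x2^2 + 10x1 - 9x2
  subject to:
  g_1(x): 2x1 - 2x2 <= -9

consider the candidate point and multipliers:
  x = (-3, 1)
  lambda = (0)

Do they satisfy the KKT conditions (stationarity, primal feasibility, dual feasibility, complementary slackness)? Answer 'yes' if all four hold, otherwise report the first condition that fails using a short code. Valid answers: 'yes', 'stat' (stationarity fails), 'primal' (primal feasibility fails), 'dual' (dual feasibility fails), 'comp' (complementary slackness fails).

Gradient of f: grad f(x) = Q x + c = (0, 0)
Constraint values g_i(x) = a_i^T x - b_i:
  g_1((-3, 1)) = 1
Stationarity residual: grad f(x) + sum_i lambda_i a_i = (0, 0)
  -> stationarity OK
Primal feasibility (all g_i <= 0): FAILS
Dual feasibility (all lambda_i >= 0): OK
Complementary slackness (lambda_i * g_i(x) = 0 for all i): OK

Verdict: the first failing condition is primal_feasibility -> primal.

primal


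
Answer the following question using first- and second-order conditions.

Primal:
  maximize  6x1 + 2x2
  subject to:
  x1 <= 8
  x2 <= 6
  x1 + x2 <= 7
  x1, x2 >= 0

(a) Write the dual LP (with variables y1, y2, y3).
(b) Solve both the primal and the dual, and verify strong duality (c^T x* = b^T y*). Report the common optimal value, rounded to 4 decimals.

The standard primal-dual pair for 'max c^T x s.t. A x <= b, x >= 0' is:
  Dual:  min b^T y  s.t.  A^T y >= c,  y >= 0.

So the dual LP is:
  minimize  8y1 + 6y2 + 7y3
  subject to:
    y1 + y3 >= 6
    y2 + y3 >= 2
    y1, y2, y3 >= 0

Solving the primal: x* = (7, 0).
  primal value c^T x* = 42.
Solving the dual: y* = (0, 0, 6).
  dual value b^T y* = 42.
Strong duality: c^T x* = b^T y*. Confirmed.

42


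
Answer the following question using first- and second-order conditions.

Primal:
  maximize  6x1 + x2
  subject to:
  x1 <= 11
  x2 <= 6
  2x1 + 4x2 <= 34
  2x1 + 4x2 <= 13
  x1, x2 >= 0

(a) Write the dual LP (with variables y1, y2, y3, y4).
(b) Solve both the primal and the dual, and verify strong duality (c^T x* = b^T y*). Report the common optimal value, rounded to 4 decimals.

The standard primal-dual pair for 'max c^T x s.t. A x <= b, x >= 0' is:
  Dual:  min b^T y  s.t.  A^T y >= c,  y >= 0.

So the dual LP is:
  minimize  11y1 + 6y2 + 34y3 + 13y4
  subject to:
    y1 + 2y3 + 2y4 >= 6
    y2 + 4y3 + 4y4 >= 1
    y1, y2, y3, y4 >= 0

Solving the primal: x* = (6.5, 0).
  primal value c^T x* = 39.
Solving the dual: y* = (0, 0, 0, 3).
  dual value b^T y* = 39.
Strong duality: c^T x* = b^T y*. Confirmed.

39


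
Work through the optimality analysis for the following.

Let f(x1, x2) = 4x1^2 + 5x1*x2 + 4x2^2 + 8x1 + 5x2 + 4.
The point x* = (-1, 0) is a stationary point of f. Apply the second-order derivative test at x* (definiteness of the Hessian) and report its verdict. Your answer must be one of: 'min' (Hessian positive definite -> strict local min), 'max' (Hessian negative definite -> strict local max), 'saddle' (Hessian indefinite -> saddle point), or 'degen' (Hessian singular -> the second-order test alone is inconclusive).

Compute the Hessian H = grad^2 f:
  H = [[8, 5], [5, 8]]
Verify stationarity: grad f(x*) = H x* + g = (0, 0).
Eigenvalues of H: 3, 13.
Both eigenvalues > 0, so H is positive definite -> x* is a strict local min.

min


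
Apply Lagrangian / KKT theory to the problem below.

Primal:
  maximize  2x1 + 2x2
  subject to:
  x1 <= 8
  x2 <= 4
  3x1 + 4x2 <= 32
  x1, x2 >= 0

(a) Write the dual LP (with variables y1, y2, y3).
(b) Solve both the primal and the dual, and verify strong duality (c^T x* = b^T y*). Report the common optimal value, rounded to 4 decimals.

The standard primal-dual pair for 'max c^T x s.t. A x <= b, x >= 0' is:
  Dual:  min b^T y  s.t.  A^T y >= c,  y >= 0.

So the dual LP is:
  minimize  8y1 + 4y2 + 32y3
  subject to:
    y1 + 3y3 >= 2
    y2 + 4y3 >= 2
    y1, y2, y3 >= 0

Solving the primal: x* = (8, 2).
  primal value c^T x* = 20.
Solving the dual: y* = (0.5, 0, 0.5).
  dual value b^T y* = 20.
Strong duality: c^T x* = b^T y*. Confirmed.

20


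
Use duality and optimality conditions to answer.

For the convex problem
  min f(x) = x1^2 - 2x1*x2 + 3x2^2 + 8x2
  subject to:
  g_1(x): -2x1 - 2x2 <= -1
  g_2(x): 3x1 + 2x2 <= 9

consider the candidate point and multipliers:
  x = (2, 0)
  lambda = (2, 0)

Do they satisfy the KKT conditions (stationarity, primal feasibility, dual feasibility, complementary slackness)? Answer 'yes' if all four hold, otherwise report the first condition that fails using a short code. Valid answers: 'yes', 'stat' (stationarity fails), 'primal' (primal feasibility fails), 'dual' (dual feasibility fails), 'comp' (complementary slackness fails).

Gradient of f: grad f(x) = Q x + c = (4, 4)
Constraint values g_i(x) = a_i^T x - b_i:
  g_1((2, 0)) = -3
  g_2((2, 0)) = -3
Stationarity residual: grad f(x) + sum_i lambda_i a_i = (0, 0)
  -> stationarity OK
Primal feasibility (all g_i <= 0): OK
Dual feasibility (all lambda_i >= 0): OK
Complementary slackness (lambda_i * g_i(x) = 0 for all i): FAILS

Verdict: the first failing condition is complementary_slackness -> comp.

comp


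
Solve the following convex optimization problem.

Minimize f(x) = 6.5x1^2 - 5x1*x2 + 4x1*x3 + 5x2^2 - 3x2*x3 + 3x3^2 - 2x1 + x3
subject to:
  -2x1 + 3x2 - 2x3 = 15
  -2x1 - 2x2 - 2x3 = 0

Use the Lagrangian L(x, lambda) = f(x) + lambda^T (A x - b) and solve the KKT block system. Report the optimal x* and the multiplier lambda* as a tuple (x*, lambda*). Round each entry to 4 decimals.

Form the Lagrangian:
  L(x, lambda) = (1/2) x^T Q x + c^T x + lambda^T (A x - b)
Stationarity (grad_x L = 0): Q x + c + A^T lambda = 0.
Primal feasibility: A x = b.

This gives the KKT block system:
  [ Q   A^T ] [ x     ]   [-c ]
  [ A    0  ] [ lambda ] = [ b ]

Solving the linear system:
  x*      = (0.2727, 3, -3.2727)
  lambda* = (-13, -0.2727)
  f(x*)   = 95.5909

x* = (0.2727, 3, -3.2727), lambda* = (-13, -0.2727)


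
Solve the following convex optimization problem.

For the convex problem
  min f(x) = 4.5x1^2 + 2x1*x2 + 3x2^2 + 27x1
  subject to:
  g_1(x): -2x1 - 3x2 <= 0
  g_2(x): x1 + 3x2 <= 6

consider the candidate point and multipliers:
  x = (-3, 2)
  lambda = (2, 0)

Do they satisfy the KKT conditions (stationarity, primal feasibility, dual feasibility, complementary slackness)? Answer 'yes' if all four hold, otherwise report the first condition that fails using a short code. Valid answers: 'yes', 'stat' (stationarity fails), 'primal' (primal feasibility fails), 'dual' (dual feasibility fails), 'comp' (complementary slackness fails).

Gradient of f: grad f(x) = Q x + c = (4, 6)
Constraint values g_i(x) = a_i^T x - b_i:
  g_1((-3, 2)) = 0
  g_2((-3, 2)) = -3
Stationarity residual: grad f(x) + sum_i lambda_i a_i = (0, 0)
  -> stationarity OK
Primal feasibility (all g_i <= 0): OK
Dual feasibility (all lambda_i >= 0): OK
Complementary slackness (lambda_i * g_i(x) = 0 for all i): OK

Verdict: yes, KKT holds.

yes


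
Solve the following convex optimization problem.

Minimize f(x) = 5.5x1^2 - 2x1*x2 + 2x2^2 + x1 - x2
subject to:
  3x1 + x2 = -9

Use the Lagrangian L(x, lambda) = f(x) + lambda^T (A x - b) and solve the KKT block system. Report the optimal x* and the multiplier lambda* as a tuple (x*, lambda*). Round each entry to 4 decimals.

Form the Lagrangian:
  L(x, lambda) = (1/2) x^T Q x + c^T x + lambda^T (A x - b)
Stationarity (grad_x L = 0): Q x + c + A^T lambda = 0.
Primal feasibility: A x = b.

This gives the KKT block system:
  [ Q   A^T ] [ x     ]   [-c ]
  [ A    0  ] [ lambda ] = [ b ]

Solving the linear system:
  x*      = (-2.2034, -2.3898)
  lambda* = (6.1525)
  f(x*)   = 27.7797

x* = (-2.2034, -2.3898), lambda* = (6.1525)


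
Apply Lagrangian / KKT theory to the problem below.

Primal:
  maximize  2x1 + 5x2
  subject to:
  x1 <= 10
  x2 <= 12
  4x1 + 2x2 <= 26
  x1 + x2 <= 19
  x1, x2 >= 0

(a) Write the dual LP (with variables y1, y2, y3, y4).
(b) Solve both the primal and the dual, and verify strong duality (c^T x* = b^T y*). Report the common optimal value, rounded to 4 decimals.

The standard primal-dual pair for 'max c^T x s.t. A x <= b, x >= 0' is:
  Dual:  min b^T y  s.t.  A^T y >= c,  y >= 0.

So the dual LP is:
  minimize  10y1 + 12y2 + 26y3 + 19y4
  subject to:
    y1 + 4y3 + y4 >= 2
    y2 + 2y3 + y4 >= 5
    y1, y2, y3, y4 >= 0

Solving the primal: x* = (0.5, 12).
  primal value c^T x* = 61.
Solving the dual: y* = (0, 4, 0.5, 0).
  dual value b^T y* = 61.
Strong duality: c^T x* = b^T y*. Confirmed.

61


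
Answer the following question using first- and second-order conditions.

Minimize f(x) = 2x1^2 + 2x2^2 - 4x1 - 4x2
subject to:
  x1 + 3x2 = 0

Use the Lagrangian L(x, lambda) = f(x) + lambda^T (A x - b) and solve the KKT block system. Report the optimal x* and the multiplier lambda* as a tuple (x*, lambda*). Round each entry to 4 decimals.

Form the Lagrangian:
  L(x, lambda) = (1/2) x^T Q x + c^T x + lambda^T (A x - b)
Stationarity (grad_x L = 0): Q x + c + A^T lambda = 0.
Primal feasibility: A x = b.

This gives the KKT block system:
  [ Q   A^T ] [ x     ]   [-c ]
  [ A    0  ] [ lambda ] = [ b ]

Solving the linear system:
  x*      = (0.6, -0.2)
  lambda* = (1.6)
  f(x*)   = -0.8

x* = (0.6, -0.2), lambda* = (1.6)


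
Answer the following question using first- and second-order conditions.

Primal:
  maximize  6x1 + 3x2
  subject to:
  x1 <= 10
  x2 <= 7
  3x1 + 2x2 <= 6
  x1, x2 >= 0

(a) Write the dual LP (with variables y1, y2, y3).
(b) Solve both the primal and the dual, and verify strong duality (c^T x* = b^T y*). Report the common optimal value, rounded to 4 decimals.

The standard primal-dual pair for 'max c^T x s.t. A x <= b, x >= 0' is:
  Dual:  min b^T y  s.t.  A^T y >= c,  y >= 0.

So the dual LP is:
  minimize  10y1 + 7y2 + 6y3
  subject to:
    y1 + 3y3 >= 6
    y2 + 2y3 >= 3
    y1, y2, y3 >= 0

Solving the primal: x* = (2, 0).
  primal value c^T x* = 12.
Solving the dual: y* = (0, 0, 2).
  dual value b^T y* = 12.
Strong duality: c^T x* = b^T y*. Confirmed.

12


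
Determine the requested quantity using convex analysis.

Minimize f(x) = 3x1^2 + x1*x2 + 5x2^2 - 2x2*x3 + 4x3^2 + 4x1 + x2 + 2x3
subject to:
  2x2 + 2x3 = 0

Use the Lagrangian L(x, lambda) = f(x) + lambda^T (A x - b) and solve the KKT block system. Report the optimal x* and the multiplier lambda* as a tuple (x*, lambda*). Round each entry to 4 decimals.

Form the Lagrangian:
  L(x, lambda) = (1/2) x^T Q x + c^T x + lambda^T (A x - b)
Stationarity (grad_x L = 0): Q x + c + A^T lambda = 0.
Primal feasibility: A x = b.

This gives the KKT block system:
  [ Q   A^T ] [ x     ]   [-c ]
  [ A    0  ] [ lambda ] = [ b ]

Solving the linear system:
  x*      = (-0.6794, 0.0763, -0.0763)
  lambda* = (-0.6183)
  f(x*)   = -1.3969

x* = (-0.6794, 0.0763, -0.0763), lambda* = (-0.6183)


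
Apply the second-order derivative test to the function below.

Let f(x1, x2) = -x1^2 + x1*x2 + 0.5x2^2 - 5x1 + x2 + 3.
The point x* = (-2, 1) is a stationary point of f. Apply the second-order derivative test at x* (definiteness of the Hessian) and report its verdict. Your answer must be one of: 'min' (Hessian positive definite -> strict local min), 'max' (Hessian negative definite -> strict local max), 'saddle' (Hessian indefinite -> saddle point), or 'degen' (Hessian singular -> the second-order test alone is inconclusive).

Compute the Hessian H = grad^2 f:
  H = [[-2, 1], [1, 1]]
Verify stationarity: grad f(x*) = H x* + g = (0, 0).
Eigenvalues of H: -2.3028, 1.3028.
Eigenvalues have mixed signs, so H is indefinite -> x* is a saddle point.

saddle


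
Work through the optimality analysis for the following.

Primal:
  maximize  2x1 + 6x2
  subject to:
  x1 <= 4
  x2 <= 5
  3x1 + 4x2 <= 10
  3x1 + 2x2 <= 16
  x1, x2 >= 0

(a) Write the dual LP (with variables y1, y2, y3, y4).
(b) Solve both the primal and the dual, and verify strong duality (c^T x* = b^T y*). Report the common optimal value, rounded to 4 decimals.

The standard primal-dual pair for 'max c^T x s.t. A x <= b, x >= 0' is:
  Dual:  min b^T y  s.t.  A^T y >= c,  y >= 0.

So the dual LP is:
  minimize  4y1 + 5y2 + 10y3 + 16y4
  subject to:
    y1 + 3y3 + 3y4 >= 2
    y2 + 4y3 + 2y4 >= 6
    y1, y2, y3, y4 >= 0

Solving the primal: x* = (0, 2.5).
  primal value c^T x* = 15.
Solving the dual: y* = (0, 0, 1.5, 0).
  dual value b^T y* = 15.
Strong duality: c^T x* = b^T y*. Confirmed.

15


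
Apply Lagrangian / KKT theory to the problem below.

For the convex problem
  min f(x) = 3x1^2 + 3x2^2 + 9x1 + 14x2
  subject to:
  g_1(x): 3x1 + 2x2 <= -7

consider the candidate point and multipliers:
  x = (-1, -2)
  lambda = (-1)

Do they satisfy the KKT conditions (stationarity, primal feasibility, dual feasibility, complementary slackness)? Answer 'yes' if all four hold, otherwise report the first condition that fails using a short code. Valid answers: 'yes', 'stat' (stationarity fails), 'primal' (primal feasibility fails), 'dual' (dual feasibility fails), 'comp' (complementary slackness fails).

Gradient of f: grad f(x) = Q x + c = (3, 2)
Constraint values g_i(x) = a_i^T x - b_i:
  g_1((-1, -2)) = 0
Stationarity residual: grad f(x) + sum_i lambda_i a_i = (0, 0)
  -> stationarity OK
Primal feasibility (all g_i <= 0): OK
Dual feasibility (all lambda_i >= 0): FAILS
Complementary slackness (lambda_i * g_i(x) = 0 for all i): OK

Verdict: the first failing condition is dual_feasibility -> dual.

dual


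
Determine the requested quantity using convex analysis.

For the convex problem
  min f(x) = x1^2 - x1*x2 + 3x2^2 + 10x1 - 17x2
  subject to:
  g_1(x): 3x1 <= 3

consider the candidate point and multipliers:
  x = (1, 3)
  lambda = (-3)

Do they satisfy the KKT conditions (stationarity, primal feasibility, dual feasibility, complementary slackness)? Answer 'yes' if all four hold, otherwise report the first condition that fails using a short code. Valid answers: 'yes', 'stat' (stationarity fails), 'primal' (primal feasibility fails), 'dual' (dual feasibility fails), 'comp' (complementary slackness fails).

Gradient of f: grad f(x) = Q x + c = (9, 0)
Constraint values g_i(x) = a_i^T x - b_i:
  g_1((1, 3)) = 0
Stationarity residual: grad f(x) + sum_i lambda_i a_i = (0, 0)
  -> stationarity OK
Primal feasibility (all g_i <= 0): OK
Dual feasibility (all lambda_i >= 0): FAILS
Complementary slackness (lambda_i * g_i(x) = 0 for all i): OK

Verdict: the first failing condition is dual_feasibility -> dual.

dual


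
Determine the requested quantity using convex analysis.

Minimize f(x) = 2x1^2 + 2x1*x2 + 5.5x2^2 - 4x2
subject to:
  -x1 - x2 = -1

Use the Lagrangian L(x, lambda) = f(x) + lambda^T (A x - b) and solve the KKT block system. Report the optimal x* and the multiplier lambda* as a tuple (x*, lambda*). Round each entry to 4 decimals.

Form the Lagrangian:
  L(x, lambda) = (1/2) x^T Q x + c^T x + lambda^T (A x - b)
Stationarity (grad_x L = 0): Q x + c + A^T lambda = 0.
Primal feasibility: A x = b.

This gives the KKT block system:
  [ Q   A^T ] [ x     ]   [-c ]
  [ A    0  ] [ lambda ] = [ b ]

Solving the linear system:
  x*      = (0.4545, 0.5455)
  lambda* = (2.9091)
  f(x*)   = 0.3636

x* = (0.4545, 0.5455), lambda* = (2.9091)


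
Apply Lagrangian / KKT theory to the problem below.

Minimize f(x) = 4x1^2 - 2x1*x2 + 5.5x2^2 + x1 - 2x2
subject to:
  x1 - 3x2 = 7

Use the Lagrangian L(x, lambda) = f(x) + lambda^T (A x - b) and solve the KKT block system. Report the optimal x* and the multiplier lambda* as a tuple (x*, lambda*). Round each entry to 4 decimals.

Form the Lagrangian:
  L(x, lambda) = (1/2) x^T Q x + c^T x + lambda^T (A x - b)
Stationarity (grad_x L = 0): Q x + c + A^T lambda = 0.
Primal feasibility: A x = b.

This gives the KKT block system:
  [ Q   A^T ] [ x     ]   [-c ]
  [ A    0  ] [ lambda ] = [ b ]

Solving the linear system:
  x*      = (0.4507, -2.1831)
  lambda* = (-8.9718)
  f(x*)   = 33.8099

x* = (0.4507, -2.1831), lambda* = (-8.9718)


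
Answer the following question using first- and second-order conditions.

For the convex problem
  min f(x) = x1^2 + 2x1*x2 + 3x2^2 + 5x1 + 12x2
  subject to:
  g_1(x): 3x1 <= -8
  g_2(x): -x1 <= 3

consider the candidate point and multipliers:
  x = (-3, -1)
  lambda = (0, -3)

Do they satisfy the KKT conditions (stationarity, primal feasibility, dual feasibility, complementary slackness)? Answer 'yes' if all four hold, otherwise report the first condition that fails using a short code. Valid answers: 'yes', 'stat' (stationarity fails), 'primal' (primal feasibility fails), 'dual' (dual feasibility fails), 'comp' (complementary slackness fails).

Gradient of f: grad f(x) = Q x + c = (-3, 0)
Constraint values g_i(x) = a_i^T x - b_i:
  g_1((-3, -1)) = -1
  g_2((-3, -1)) = 0
Stationarity residual: grad f(x) + sum_i lambda_i a_i = (0, 0)
  -> stationarity OK
Primal feasibility (all g_i <= 0): OK
Dual feasibility (all lambda_i >= 0): FAILS
Complementary slackness (lambda_i * g_i(x) = 0 for all i): OK

Verdict: the first failing condition is dual_feasibility -> dual.

dual


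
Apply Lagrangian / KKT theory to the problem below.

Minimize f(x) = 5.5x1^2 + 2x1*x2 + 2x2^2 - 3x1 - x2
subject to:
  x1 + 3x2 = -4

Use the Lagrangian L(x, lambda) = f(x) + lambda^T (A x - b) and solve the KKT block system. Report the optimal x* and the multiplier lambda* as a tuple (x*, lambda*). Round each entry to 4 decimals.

Form the Lagrangian:
  L(x, lambda) = (1/2) x^T Q x + c^T x + lambda^T (A x - b)
Stationarity (grad_x L = 0): Q x + c + A^T lambda = 0.
Primal feasibility: A x = b.

This gives the KKT block system:
  [ Q   A^T ] [ x     ]   [-c ]
  [ A    0  ] [ lambda ] = [ b ]

Solving the linear system:
  x*      = (0.3516, -1.4505)
  lambda* = (2.033)
  f(x*)   = 4.2637

x* = (0.3516, -1.4505), lambda* = (2.033)


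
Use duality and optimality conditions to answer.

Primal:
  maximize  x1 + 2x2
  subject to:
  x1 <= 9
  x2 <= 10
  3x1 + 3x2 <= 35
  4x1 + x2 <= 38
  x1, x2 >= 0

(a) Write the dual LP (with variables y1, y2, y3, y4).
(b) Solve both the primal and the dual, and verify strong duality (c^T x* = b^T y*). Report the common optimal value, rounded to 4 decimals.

The standard primal-dual pair for 'max c^T x s.t. A x <= b, x >= 0' is:
  Dual:  min b^T y  s.t.  A^T y >= c,  y >= 0.

So the dual LP is:
  minimize  9y1 + 10y2 + 35y3 + 38y4
  subject to:
    y1 + 3y3 + 4y4 >= 1
    y2 + 3y3 + y4 >= 2
    y1, y2, y3, y4 >= 0

Solving the primal: x* = (1.6667, 10).
  primal value c^T x* = 21.6667.
Solving the dual: y* = (0, 1, 0.3333, 0).
  dual value b^T y* = 21.6667.
Strong duality: c^T x* = b^T y*. Confirmed.

21.6667
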